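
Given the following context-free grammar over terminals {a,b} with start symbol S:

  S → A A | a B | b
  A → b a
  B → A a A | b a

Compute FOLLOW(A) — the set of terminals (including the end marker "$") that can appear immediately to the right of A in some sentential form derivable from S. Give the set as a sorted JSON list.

FIRST sets, iterate to fixpoint:
pass 1:
  A via A→b a: +{b}
  B via B→A a A: +{b}
  S via S→A A: +{b}
  S via S→a B: +{a}
  FIRST(S)={a,b}  FIRST(A)={b}  FIRST(B)={b}
pass 2: (no change)
  FIRST(S)={a,b}  FIRST(A)={b}  FIRST(B)={b}

FOLLOW sets:
initialize: $ ∈ FOLLOW(S)
iter 1:
  B→A a A: FOLLOW(A) ⊇ FIRST(a) = {a}; new: +{a}
  S→A A: FOLLOW(A) ⊇ FIRST(A) = {b}; new: +{b}
  S→A A: FOLLOW(A) ⊇ FOLLOW(S) ⊇ {$}; new: +{$}
  S→a B: FOLLOW(B) ⊇ FOLLOW(S) ⊇ {$}; new: +{$}
  FOLLOW[S]={$}  FOLLOW[A]={$,a,b}  FOLLOW[B]={$}
iter 2: (stable)
  FOLLOW[S]={$}  FOLLOW[A]={$,a,b}  FOLLOW[B]={$}

FOLLOW(A) = ["$", "a", "b"]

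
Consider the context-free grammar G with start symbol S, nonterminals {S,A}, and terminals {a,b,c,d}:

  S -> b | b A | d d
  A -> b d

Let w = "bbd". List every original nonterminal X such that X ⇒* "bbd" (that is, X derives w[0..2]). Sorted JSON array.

CNF form of G:
  S -> T0 A | T1 T1 | b
  A -> T0 T1
  T0 -> b
  T1 -> d

Fill CYK table bottom-up — only the sub-triangle for w[0..2]:
  [0..0]={S,T0}  "b"  orig:{S}
  [1..1]={S,T0}  "b"  orig:{S}
  [2..2]={T1}  "d"  orig:{}
  [0..1]=∅  "bb"
  [1..2]={A}  "bd"
  [0..2]={S}  "bbd"

Original NTs in T[0,2] deriving "bbd": ["S"]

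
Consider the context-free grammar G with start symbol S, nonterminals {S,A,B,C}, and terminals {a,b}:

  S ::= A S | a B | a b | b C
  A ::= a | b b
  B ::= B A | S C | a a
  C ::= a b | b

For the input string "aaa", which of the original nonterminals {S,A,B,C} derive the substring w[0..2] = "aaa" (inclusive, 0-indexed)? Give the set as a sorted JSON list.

Convert to CNF:
  S -> A S | T0 C | T1 B | T1 T0
  A -> T0 T0 | a
  B -> B A | S C | T1 T1
  C -> T1 T0 | b
  T0 -> b
  T1 -> a

Fill CYK table bottom-up — only the sub-triangle for w[0..2]:
  [0..0]={A,T1}  "a"  orig:{A}
  [1..1]={A,T1}  "a"  orig:{A}
  [2..2]={A,T1}  "a"  orig:{A}
  [0..1]={B}  "aa"
  [1..2]={B}  "aa"
  [0..2]={B,S}  "aaa"

Original NTs in T[0,2] deriving "aaa": ["B", "S"]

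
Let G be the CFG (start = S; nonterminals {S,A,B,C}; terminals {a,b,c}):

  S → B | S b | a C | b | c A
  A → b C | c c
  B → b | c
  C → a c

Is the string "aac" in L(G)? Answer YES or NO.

CNF form of G:
  S -> S T0 | T1 A | T2 C | b | c
  A -> T0 C | T1 T1
  B -> b | c
  C -> T2 T1
  T0 -> b
  T1 -> c
  T2 -> a

Fill CYK table bottom-up:
  cell(0,0) a: {T2}  orig:{}
  cell(1,1) a: {T2}  orig:{}
  cell(2,2) c: {B,S,T1}  orig:{B,S}
  cell(0,1) aa: ∅
  cell(1,2) ac: {C}
  cell(0,2) aac: {S}

S ∈ T[0,2] ⇒ YES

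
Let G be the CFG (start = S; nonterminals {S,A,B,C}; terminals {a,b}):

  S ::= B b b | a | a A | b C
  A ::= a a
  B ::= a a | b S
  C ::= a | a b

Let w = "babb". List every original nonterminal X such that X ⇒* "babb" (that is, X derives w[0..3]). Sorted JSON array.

Convert to CNF:
  S -> B X2 | T0 A | T1 C | a
  A -> T0 T0
  B -> T0 T0 | T1 S
  C -> T0 T1 | a
  T0 -> a
  T1 -> b
  X2 -> T1 T1

CYK table (by increasing span) — only the sub-triangle for w[0..3]:
  cell(0,0) b: {T1}  orig:{}
  cell(1,1) a: {C,S,T0}  orig:{C,S}
  cell(2,2) b: {T1}  orig:{}
  cell(3,3) b: {T1}  orig:{}
  cell(0,1) ba: {B,S}
  cell(1,2) ab: {C}
  cell(2,3) bb: {X2}  orig:{}
  cell(0,2) bab: {S}
  cell(1,3) abb: ∅
  cell(0,3) babb: {S}

Original NTs in T[0,3] deriving "babb": ["S"]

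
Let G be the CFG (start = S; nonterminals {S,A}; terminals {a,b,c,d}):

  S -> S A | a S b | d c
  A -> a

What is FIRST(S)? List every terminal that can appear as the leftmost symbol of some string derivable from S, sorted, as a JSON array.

FIRST sets, iterate to fixpoint:
pass 1:
  A via A→a: +{a}
  S via S→a S b: +{a}
  S via S→d c: +{d}
  S: {a,d}  A: {a}
pass 2: done
  S: {a,d}  A: {a}

FIRST(S) = ["a", "d"]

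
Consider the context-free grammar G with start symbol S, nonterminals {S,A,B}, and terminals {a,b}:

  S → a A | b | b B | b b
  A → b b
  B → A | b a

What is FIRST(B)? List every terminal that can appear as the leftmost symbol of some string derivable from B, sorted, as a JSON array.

FIRST sets, iterate to fixpoint:
pass 1:
  A via A→b b: +{b}
  B via B→A: +{b}
  S via S→a A: +{a}
  S via S→b: +{b}
  FIRST(S)={a,b}  FIRST(A)={b}  FIRST(B)={b}
pass 2: (no change)
  FIRST(S)={a,b}  FIRST(A)={b}  FIRST(B)={b}

FIRST(B) = ["b"]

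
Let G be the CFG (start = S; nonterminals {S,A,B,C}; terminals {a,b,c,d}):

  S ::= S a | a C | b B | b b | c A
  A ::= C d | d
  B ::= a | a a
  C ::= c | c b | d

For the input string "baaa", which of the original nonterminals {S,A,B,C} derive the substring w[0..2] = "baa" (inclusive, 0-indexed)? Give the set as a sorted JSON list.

CNF form of G:
  S -> S T1 | T1 C | T2 A | T3 B | T3 T3
  A -> C T0 | d
  B -> T1 T1 | a
  C -> T2 T3 | c | d
  T0 -> d
  T1 -> a
  T2 -> c
  T3 -> b

Fill CYK table bottom-up (cells [i..j] with 0 ≤ i ≤ j ≤ 2 only):
  T[0,0] 'b' = {T3}  orig:{}
  T[1,1] 'a' = {B,T1}  orig:{B}
  T[2,2] 'a' = {B,T1}  orig:{B}
  T[0,1] 'ba' = {S}
  T[1,2] 'aa' = {B}
  T[0,2] 'baa' = {S}

Original NTs in T[0,2] deriving "baa": ["S"]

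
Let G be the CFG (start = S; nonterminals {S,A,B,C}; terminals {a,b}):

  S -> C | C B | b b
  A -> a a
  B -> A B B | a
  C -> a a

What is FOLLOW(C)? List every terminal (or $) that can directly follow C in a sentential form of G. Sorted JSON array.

Compute FIRST by fixpoint:
pass 1:
  A via A→a a: +{a}
  B via B→A B B: +{a}
  C via C→a a: +{a}
  S via S→C: +{a}
  S via S→b b: +{b}
  FIRST[S]={a,b}  FIRST[A]={a}  FIRST[B]={a}  FIRST[C]={a}
pass 2: (no change)
  FIRST[S]={a,b}  FIRST[A]={a}  FIRST[B]={a}  FIRST[C]={a}

FOLLOW sets:
seed FOLLOW(S) with $
round 1:
  B→A B B: FOLLOW(A) ⊇ FIRST(B) = {a}; new: +{a}
  B→A B B: FOLLOW(B) ⊇ FIRST(B) = {a}; new: +{a}
  S→C: FOLLOW(C) ⊇ FOLLOW(S) ⊇ {$}; new: +{$}
  S→C B: FOLLOW(C) ⊇ FIRST(B) = {a}; new: +{a}
  S→C B: FOLLOW(B) ⊇ FOLLOW(S) ⊇ {$}; new: +{$}
  FOLLOW(S)={$}  FOLLOW(A)={a}  FOLLOW(B)={$,a}  FOLLOW(C)={$,a}
round 2: — fixpoint
  FOLLOW(S)={$}  FOLLOW(A)={a}  FOLLOW(B)={$,a}  FOLLOW(C)={$,a}

FOLLOW(C) = ["$", "a"]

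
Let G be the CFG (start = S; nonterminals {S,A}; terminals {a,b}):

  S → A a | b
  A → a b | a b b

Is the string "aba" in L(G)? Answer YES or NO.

Convert to CNF:
  S -> A T0 | b
  A -> T0 T1 | T0 X2
  T0 -> a
  T1 -> b
  X2 -> T1 T1

CYK fill:
  cell(0,0) a: {T0}  orig:{}
  cell(1,1) b: {S,T1}  orig:{S}
  cell(2,2) a: {T0}  orig:{}
  cell(0,1) ab: {A}
  cell(1,2) ba: ∅
  cell(0,2) aba: {S}

S ∈ T[0,2] ⇒ YES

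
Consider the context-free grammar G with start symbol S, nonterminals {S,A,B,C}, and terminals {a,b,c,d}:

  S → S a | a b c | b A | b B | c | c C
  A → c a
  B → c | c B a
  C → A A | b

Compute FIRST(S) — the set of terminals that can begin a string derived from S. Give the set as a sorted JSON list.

Compute FIRST by fixpoint:
pass 1:
  A via A→c a: +{c}
  B via B→c: +{c}
  C via C→A A: +{c}
  C via C→b: +{b}
  S via S→a b c: +{a}
  S via S→b A: +{b}
  S via S→c: +{c}
  FIRST[S]={a,b,c}  FIRST[A]={c}  FIRST[B]={c}  FIRST[C]={b,c}
pass 2: done
  FIRST[S]={a,b,c}  FIRST[A]={c}  FIRST[B]={c}  FIRST[C]={b,c}

FIRST(S) = ["a", "b", "c"]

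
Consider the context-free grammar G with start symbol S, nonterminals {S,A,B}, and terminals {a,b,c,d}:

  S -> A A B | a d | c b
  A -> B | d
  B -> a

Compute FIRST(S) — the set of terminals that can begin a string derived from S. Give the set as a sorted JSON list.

Compute FIRST by fixpoint:
iter 1:
  A via A→d: +{d}
  B via B→a: +{a}
  S via S→A A B: +{d}
  S via S→a d: +{a}
  S via S→c b: +{c}
  FIRST[S]={a,c,d}  FIRST[A]={d}  FIRST[B]={a}
iter 2:
  A via A→B: +{a}
  FIRST[S]={a,c,d}  FIRST[A]={a,d}  FIRST[B]={a}
iter 3: (no change)
  FIRST[S]={a,c,d}  FIRST[A]={a,d}  FIRST[B]={a}

FIRST(S) = ["a", "c", "d"]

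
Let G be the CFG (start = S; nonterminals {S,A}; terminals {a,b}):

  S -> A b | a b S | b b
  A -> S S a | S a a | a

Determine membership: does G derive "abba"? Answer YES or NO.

CNF form of G:
  S -> A T1 | T0 X4 | T1 T1
  A -> S X2 | S X3 | a
  T0 -> a
  T1 -> b
  X2 -> S T0
  X3 -> T0 T0
  X4 -> T1 S

CYK table (by increasing span):
  cell(0,0) a: {A,T0}  orig:{A}
  cell(1,1) b: {T1}  orig:{}
  cell(2,2) b: {T1}  orig:{}
  cell(3,3) a: {A,T0}  orig:{A}
  cell(0,1) ab: {S}
  cell(1,2) bb: {S}
  cell(2,3) ba: ∅
  cell(0,2) abb: ∅
  cell(1,3) bba: {X2}  orig:{}
  cell(0,3) abba: ∅

S ∉ T[0,3] ⇒ NO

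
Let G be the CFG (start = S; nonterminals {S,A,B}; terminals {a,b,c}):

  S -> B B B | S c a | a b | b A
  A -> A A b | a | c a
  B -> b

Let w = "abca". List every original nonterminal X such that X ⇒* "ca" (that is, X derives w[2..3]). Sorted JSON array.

CNF form of G:
  S -> B X4 | S X5 | T0 A | T2 T0
  A -> A X3 | T1 T2 | a
  B -> b
  T0 -> b
  T1 -> c
  T2 -> a
  X3 -> A T0
  X4 -> B B
  X5 -> T1 T2

CYK fill — only the sub-triangle for w[2..3]:
  T[2,2] 'c' = {T1}  orig:{}
  T[3,3] 'a' = {A,T2}  orig:{A}
  T[2,3] 'ca' = {A,X5}  orig:{A}

Original NTs in T[2,3] deriving "ca": ["A"]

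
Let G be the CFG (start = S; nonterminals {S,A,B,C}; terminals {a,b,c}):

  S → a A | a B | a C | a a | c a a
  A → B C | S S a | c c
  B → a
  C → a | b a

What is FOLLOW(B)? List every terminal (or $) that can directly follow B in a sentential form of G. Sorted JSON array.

Compute FIRST by fixpoint:
iter 1:
  A via A→c c: +{c}
  B via B→a: +{a}
  C via C→a: +{a}
  C via C→b a: +{b}
  S via S→a A: +{a}
  S via S→c a a: +{c}
  S: {a,c}  A: {c}  B: {a}  C: {a,b}
iter 2:
  A via A→B C: +{a}
  S: {a,c}  A: {a,c}  B: {a}  C: {a,b}
iter 3: (stable)
  S: {a,c}  A: {a,c}  B: {a}  C: {a,b}

Compute FOLLOW by fixpoint:
FOLLOW(S) := {$}
pass 1:
  A→B C: FOLLOW(B) ⊇ FIRST(C) = {a,b}; new: +{a,b}
  A→S S a: FOLLOW(S) ⊇ FIRST(S) = {a,c}; new: +{a,c}
  S→a A: FOLLOW(A) ⊇ FOLLOW(S) ⊇ {$,a,c}; new: +{$,a,c}
  S→a B: FOLLOW(B) ⊇ FOLLOW(S) ⊇ {$,a,c}; new: +{$,c}
  S→a C: FOLLOW(C) ⊇ FOLLOW(S) ⊇ {$,a,c}; new: +{$,a,c}
  FOLLOW(S)={$,a,c}  FOLLOW(A)={$,a,c}  FOLLOW(B)={$,a,b,c}  FOLLOW(C)={$,a,c}
pass 2: (no change)
  FOLLOW(S)={$,a,c}  FOLLOW(A)={$,a,c}  FOLLOW(B)={$,a,b,c}  FOLLOW(C)={$,a,c}

FOLLOW(B) = ["$", "a", "b", "c"]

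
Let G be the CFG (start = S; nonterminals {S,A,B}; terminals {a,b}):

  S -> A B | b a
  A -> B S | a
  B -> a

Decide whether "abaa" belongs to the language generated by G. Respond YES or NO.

Convert to CNF:
  S -> A B | T0 T1
  A -> B S | a
  B -> a
  T0 -> b
  T1 -> a

CYK table (by increasing span):
  cell(0,0) a: {A,B,T1}  orig:{A,B}
  cell(1,1) b: {T0}  orig:{}
  cell(2,2) a: {A,B,T1}  orig:{A,B}
  cell(3,3) a: {A,B,T1}  orig:{A,B}
  cell(0,1) ab: ∅
  cell(1,2) ba: {S}
  cell(2,3) aa: {S}
  cell(0,2) aba: {A}
  cell(1,3) baa: ∅
  cell(0,3) abaa: {S}

S ∈ T[0,3] ⇒ YES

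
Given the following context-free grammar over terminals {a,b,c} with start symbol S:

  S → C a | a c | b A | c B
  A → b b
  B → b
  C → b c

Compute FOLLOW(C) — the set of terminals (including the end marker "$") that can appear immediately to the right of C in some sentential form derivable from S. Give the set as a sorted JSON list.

FIRST sets, iterate to fixpoint:
round 1:
  A via A→b b: +{b}
  B via B→b: +{b}
  C via C→b c: +{b}
  S via S→C a: +{b}
  S via S→a c: +{a}
  S via S→c B: +{c}
  FIRST(S)={a,b,c}  FIRST(A)={b}  FIRST(B)={b}  FIRST(C)={b}
round 2: — fixpoint
  FIRST(S)={a,b,c}  FIRST(A)={b}  FIRST(B)={b}  FIRST(C)={b}

Compute FOLLOW by fixpoint:
FOLLOW(S) := {$}
iter 1:
  S→C a: FOLLOW(C) ⊇ FIRST(a) = {a}; new: +{a}
  S→b A: FOLLOW(A) ⊇ FOLLOW(S) ⊇ {$}; new: +{$}
  S→c B: FOLLOW(B) ⊇ FOLLOW(S) ⊇ {$}; new: +{$}
  FOLLOW[S]={$}  FOLLOW[A]={$}  FOLLOW[B]={$}  FOLLOW[C]={a}
iter 2: — fixpoint
  FOLLOW[S]={$}  FOLLOW[A]={$}  FOLLOW[B]={$}  FOLLOW[C]={a}

FOLLOW(C) = ["a"]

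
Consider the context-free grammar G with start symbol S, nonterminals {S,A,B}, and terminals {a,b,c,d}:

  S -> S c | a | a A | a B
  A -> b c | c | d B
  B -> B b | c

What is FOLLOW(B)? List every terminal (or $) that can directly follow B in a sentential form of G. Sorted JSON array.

FIRST sets, iterate to fixpoint:
round 1:
  A via A→b c: +{b}
  A via A→c: +{c}
  A via A→d B: +{d}
  B via B→c: +{c}
  S via S→a: +{a}
  FIRST[S]={a}  FIRST[A]={b,c,d}  FIRST[B]={c}
round 2: done
  FIRST[S]={a}  FIRST[A]={b,c,d}  FIRST[B]={c}

FOLLOW iteration:
FOLLOW(S) := {$}
iter 1:
  B→B b: FOLLOW(B) ⊇ FIRST(b) = {b}; new: +{b}
  S→S c: FOLLOW(S) ⊇ FIRST(c) = {c}; new: +{c}
  S→a A: FOLLOW(A) ⊇ FOLLOW(S) ⊇ {$,c}; new: +{$,c}
  S→a B: FOLLOW(B) ⊇ FOLLOW(S) ⊇ {$,c}; new: +{$,c}
  FOLLOW[S]={$,c}  FOLLOW[A]={$,c}  FOLLOW[B]={$,b,c}
iter 2: (stable)
  FOLLOW[S]={$,c}  FOLLOW[A]={$,c}  FOLLOW[B]={$,b,c}

FOLLOW(B) = ["$", "b", "c"]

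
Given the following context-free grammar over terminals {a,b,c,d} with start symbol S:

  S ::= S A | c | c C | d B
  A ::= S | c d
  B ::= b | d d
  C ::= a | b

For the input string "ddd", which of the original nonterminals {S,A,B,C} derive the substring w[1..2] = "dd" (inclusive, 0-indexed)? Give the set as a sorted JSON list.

CNF form of G:
  S -> S A | T0 C | T1 B | c
  A -> S A | T0 C | T0 T1 | T1 B | c
  B -> T1 T1 | b
  C -> a | b
  T0 -> c
  T1 -> d

CYK table (by increasing span) (cells [i..j] with 1 ≤ i ≤ j ≤ 2 only):
  T[1,1] 'd' = {T1}  orig:{}
  T[2,2] 'd' = {T1}  orig:{}
  T[1,2] 'dd' = {B}

Original NTs in T[1,2] deriving "dd": ["B"]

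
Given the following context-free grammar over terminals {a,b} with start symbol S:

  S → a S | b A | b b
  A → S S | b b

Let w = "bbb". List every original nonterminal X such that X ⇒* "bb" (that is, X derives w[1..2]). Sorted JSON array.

Convert to CNF:
  S -> T0 A | T0 T0 | T1 S
  A -> S S | T0 T0
  T0 -> b
  T1 -> a

CYK fill — only the sub-triangle for w[1..2]:
  cell(1,1) b: {T0}  orig:{}
  cell(2,2) b: {T0}  orig:{}
  cell(1,2) bb: {A,S}

Original NTs in T[1,2] deriving "bb": ["A", "S"]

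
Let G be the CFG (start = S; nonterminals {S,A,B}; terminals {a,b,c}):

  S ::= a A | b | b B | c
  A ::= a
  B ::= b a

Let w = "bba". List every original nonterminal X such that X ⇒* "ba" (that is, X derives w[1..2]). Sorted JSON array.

Convert to CNF:
  S -> T0 B | T1 A | b | c
  A -> a
  B -> T0 T1
  T0 -> b
  T1 -> a

Fill CYK table bottom-up, restricted to cells inside w[1..2]:
  [1..1]={S,T0}  "b"  orig:{S}
  [2..2]={A,T1}  "a"  orig:{A}
  [1..2]={B}  "ba"

Original NTs in T[1,2] deriving "ba": ["B"]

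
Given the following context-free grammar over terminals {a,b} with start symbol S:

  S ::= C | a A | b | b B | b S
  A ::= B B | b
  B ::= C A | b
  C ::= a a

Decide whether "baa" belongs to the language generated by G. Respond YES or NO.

CNF form of G:
  S -> T0 A | T0 T0 | T1 B | T1 S | b
  A -> B B | b
  B -> C A | b
  C -> T0 T0
  T0 -> a
  T1 -> b

CYK fill:
  cell(0,0) b: {A,B,S,T1}  orig:{A,B,S}
  cell(1,1) a: {T0}  orig:{}
  cell(2,2) a: {T0}  orig:{}
  cell(0,1) ba: ∅
  cell(1,2) aa: {C,S}
  cell(0,2) baa: {S}

S ∈ T[0,2] ⇒ YES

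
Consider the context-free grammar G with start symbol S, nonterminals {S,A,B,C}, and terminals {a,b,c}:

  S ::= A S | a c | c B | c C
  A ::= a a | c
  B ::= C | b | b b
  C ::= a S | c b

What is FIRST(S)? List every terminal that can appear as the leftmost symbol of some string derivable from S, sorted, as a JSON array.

FIRST sets, iterate to fixpoint:
iter 1:
  A via A→a a: +{a}
  A via A→c: +{c}
  B via B→b: +{b}
  C via C→a S: +{a}
  C via C→c b: +{c}
  S via S→A S: +{a,c}
  FIRST[S]={a,c}  FIRST[A]={a,c}  FIRST[B]={b}  FIRST[C]={a,c}
iter 2:
  B via B→C: +{a,c}
  FIRST[S]={a,c}  FIRST[A]={a,c}  FIRST[B]={a,b,c}  FIRST[C]={a,c}
iter 3: — fixpoint
  FIRST[S]={a,c}  FIRST[A]={a,c}  FIRST[B]={a,b,c}  FIRST[C]={a,c}

FIRST(S) = ["a", "c"]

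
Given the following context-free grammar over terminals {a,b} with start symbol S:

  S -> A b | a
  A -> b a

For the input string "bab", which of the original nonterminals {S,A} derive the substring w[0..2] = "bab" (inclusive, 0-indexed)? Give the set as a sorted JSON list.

Convert to CNF:
  S -> A T0 | a
  A -> T0 T1
  T0 -> b
  T1 -> a

CYK table (by increasing span) (cells [i..j] with 0 ≤ i ≤ j ≤ 2 only):
  T[0,0] 'b' = {T0}  orig:{}
  T[1,1] 'a' = {S,T1}  orig:{S}
  T[2,2] 'b' = {T0}  orig:{}
  T[0,1] 'ba' = {A}
  T[1,2] 'ab' = ∅
  T[0,2] 'bab' = {S}

Original NTs in T[0,2] deriving "bab": ["S"]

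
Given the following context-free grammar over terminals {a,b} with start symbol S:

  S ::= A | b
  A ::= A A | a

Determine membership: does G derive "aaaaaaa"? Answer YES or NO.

CNF form of G:
  S -> A A | a | b
  A -> A A | a

CYK table (by increasing span):
  T[0,0] 'a' = {A,S}
  T[1,1] 'a' = {A,S}
  T[2,2] 'a' = {A,S}
  T[3,3] 'a' = {A,S}
  T[4,4] 'a' = {A,S}
  T[5,5] 'a' = {A,S}
  T[6,6] 'a' = {A,S}
  T[0,1] 'aa' = {A,S}
  T[1,2] 'aa' = {A,S}
  T[2,3] 'aa' = {A,S}
  T[3,4] 'aa' = {A,S}
  T[4,5] 'aa' = {A,S}
  T[5,6] 'aa' = {A,S}
  T[0,2] 'aaa' = {A,S}
  T[1,3] 'aaa' = {A,S}
  T[2,4] 'aaa' = {A,S}
  T[3,5] 'aaa' = {A,S}
  T[4,6] 'aaa' = {A,S}
  T[0,3] 'aaaa' = {A,S}
  T[1,4] 'aaaa' = {A,S}
  T[2,5] 'aaaa' = {A,S}
  T[3,6] 'aaaa' = {A,S}
  T[0,4] 'aaaaa' = {A,S}
  T[1,5] 'aaaaa' = {A,S}
  T[2,6] 'aaaaa' = {A,S}
  T[0,5] 'aaaaaa' = {A,S}
  T[1,6] 'aaaaaa' = {A,S}
  T[0,6] 'aaaaaaa' = {A,S}

S ∈ T[0,6] ⇒ YES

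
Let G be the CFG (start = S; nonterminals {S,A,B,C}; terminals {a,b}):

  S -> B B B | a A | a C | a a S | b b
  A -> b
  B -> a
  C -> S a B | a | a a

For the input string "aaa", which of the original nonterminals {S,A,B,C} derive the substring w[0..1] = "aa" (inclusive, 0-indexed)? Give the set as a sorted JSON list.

CNF form of G:
  S -> B X3 | T0 A | T0 C | T0 X4 | T1 T1
  A -> b
  B -> a
  C -> S X2 | T0 T0 | a
  T0 -> a
  T1 -> b
  X2 -> T0 B
  X3 -> B B
  X4 -> T0 S

CYK fill — only the sub-triangle for w[0..1]:
  T[0,0] 'a' = {B,C,T0}  orig:{B,C}
  T[1,1] 'a' = {B,C,T0}  orig:{B,C}
  T[0,1] 'aa' = {C,S,X2,X3}  orig:{C,S}

Original NTs in T[0,1] deriving "aa": ["C", "S"]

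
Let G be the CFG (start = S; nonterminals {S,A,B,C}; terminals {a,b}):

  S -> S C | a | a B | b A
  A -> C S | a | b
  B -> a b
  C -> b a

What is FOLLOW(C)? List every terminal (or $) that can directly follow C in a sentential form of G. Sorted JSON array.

Compute FIRST by fixpoint:
iter 1:
  A via A→a: +{a}
  A via A→b: +{b}
  B via B→a b: +{a}
  C via C→b a: +{b}
  S via S→a: +{a}
  S via S→b A: +{b}
  FIRST(S)={a,b}  FIRST(A)={a,b}  FIRST(B)={a}  FIRST(C)={b}
iter 2: (no change)
  FIRST(S)={a,b}  FIRST(A)={a,b}  FIRST(B)={a}  FIRST(C)={b}

FOLLOW iteration:
seed FOLLOW(S) with $
round 1:
  A→C S: FOLLOW(C) ⊇ FIRST(S) = {a,b}; new: +{a,b}
  S→S C: FOLLOW(S) ⊇ FIRST(C) = {b}; new: +{b}
  S→S C: FOLLOW(C) ⊇ FOLLOW(S) ⊇ {$,b}; new: +{$}
  S→a B: FOLLOW(B) ⊇ FOLLOW(S) ⊇ {$,b}; new: +{$,b}
  S→b A: FOLLOW(A) ⊇ FOLLOW(S) ⊇ {$,b}; new: +{$,b}
  FOLLOW(S)={$,b}  FOLLOW(A)={$,b}  FOLLOW(B)={$,b}  FOLLOW(C)={$,a,b}
round 2: — fixpoint
  FOLLOW(S)={$,b}  FOLLOW(A)={$,b}  FOLLOW(B)={$,b}  FOLLOW(C)={$,a,b}

FOLLOW(C) = ["$", "a", "b"]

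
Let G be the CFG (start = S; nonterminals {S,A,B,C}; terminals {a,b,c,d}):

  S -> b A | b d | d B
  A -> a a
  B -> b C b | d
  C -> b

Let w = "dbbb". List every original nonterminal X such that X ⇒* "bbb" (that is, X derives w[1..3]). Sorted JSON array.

Convert to CNF:
  S -> T1 A | T1 T2 | T2 B
  A -> T0 T0
  B -> T1 X3 | d
  C -> b
  T0 -> a
  T1 -> b
  T2 -> d
  X3 -> C T1

CYK fill — only the sub-triangle for w[1..3]:
  [1..1]={C,T1}  "b"  orig:{C}
  [2..2]={C,T1}  "b"  orig:{C}
  [3..3]={C,T1}  "b"  orig:{C}
  [1..2]={X3}  "bb"  orig:{}
  [2..3]={X3}  "bb"  orig:{}
  [1..3]={B}  "bbb"

Original NTs in T[1,3] deriving "bbb": ["B"]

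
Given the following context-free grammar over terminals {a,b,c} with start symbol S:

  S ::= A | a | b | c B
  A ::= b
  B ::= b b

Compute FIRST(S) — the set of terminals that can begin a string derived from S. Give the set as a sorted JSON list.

Compute FIRST by fixpoint:
round 1:
  A via A→b: +{b}
  B via B→b b: +{b}
  S via S→A: +{b}
  S via S→a: +{a}
  S via S→c B: +{c}
  FIRST[S]={a,b,c}  FIRST[A]={b}  FIRST[B]={b}
round 2: — fixpoint
  FIRST[S]={a,b,c}  FIRST[A]={b}  FIRST[B]={b}

FIRST(S) = ["a", "b", "c"]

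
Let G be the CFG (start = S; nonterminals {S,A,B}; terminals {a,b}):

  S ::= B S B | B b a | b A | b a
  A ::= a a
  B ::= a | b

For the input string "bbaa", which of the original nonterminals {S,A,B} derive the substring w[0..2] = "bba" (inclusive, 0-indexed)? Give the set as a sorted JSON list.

Convert to CNF:
  S -> B X2 | B X3 | T1 A | T1 T0
  A -> T0 T0
  B -> a | b
  T0 -> a
  T1 -> b
  X2 -> S B
  X3 -> T1 T0

CYK table (by increasing span), restricted to cells inside w[0..2]:
  T[0,0] 'b' = {B,T1}  orig:{B}
  T[1,1] 'b' = {B,T1}  orig:{B}
  T[2,2] 'a' = {B,T0}  orig:{B}
  T[0,1] 'bb' = ∅
  T[1,2] 'ba' = {S,X3}  orig:{S}
  T[0,2] 'bba' = {S}

Original NTs in T[0,2] deriving "bba": ["S"]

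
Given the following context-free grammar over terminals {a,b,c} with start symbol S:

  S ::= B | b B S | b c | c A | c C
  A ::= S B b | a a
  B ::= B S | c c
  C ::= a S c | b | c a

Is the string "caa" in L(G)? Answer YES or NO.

CNF form of G:
  S -> B S | T0 T2 | T0 X5 | T2 A | T2 C | T2 T2
  A -> S X3 | T1 T1
  B -> B S | T2 T2
  C -> T1 X4 | T2 T1 | b
  T0 -> b
  T1 -> a
  T2 -> c
  X3 -> B T0
  X4 -> S T2
  X5 -> B S

CYK fill:
  cell(0,0) c: {T2}  orig:{}
  cell(1,1) a: {T1}  orig:{}
  cell(2,2) a: {T1}  orig:{}
  cell(0,1) ca: {C}
  cell(1,2) aa: {A}
  cell(0,2) caa: {S}

S ∈ T[0,2] ⇒ YES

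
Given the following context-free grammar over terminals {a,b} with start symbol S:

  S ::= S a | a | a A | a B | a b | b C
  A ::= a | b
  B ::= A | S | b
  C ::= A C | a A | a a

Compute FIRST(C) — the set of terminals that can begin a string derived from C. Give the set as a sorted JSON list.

FIRST sets, iterate to fixpoint:
[1]
  A via A→a: +{a}
  A via A→b: +{b}
  B via B→A: +{a,b}
  C via C→A C: +{a,b}
  S via S→a: +{a}
  S via S→b C: +{b}
  FIRST[S]={a,b}  FIRST[A]={a,b}  FIRST[B]={a,b}  FIRST[C]={a,b}
[2] (no change)
  FIRST[S]={a,b}  FIRST[A]={a,b}  FIRST[B]={a,b}  FIRST[C]={a,b}

FIRST(C) = ["a", "b"]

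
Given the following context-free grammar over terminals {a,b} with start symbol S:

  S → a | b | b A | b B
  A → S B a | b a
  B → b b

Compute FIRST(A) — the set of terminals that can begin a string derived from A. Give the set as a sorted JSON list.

Compute FIRST by fixpoint:
[1]
  A via A→b a: +{b}
  B via B→b b: +{b}
  S via S→a: +{a}
  S via S→b: +{b}
  FIRST[S]={a,b}  FIRST[A]={b}  FIRST[B]={b}
[2]
  A via A→S B a: +{a}
  FIRST[S]={a,b}  FIRST[A]={a,b}  FIRST[B]={b}
[3] — fixpoint
  FIRST[S]={a,b}  FIRST[A]={a,b}  FIRST[B]={b}

FIRST(A) = ["a", "b"]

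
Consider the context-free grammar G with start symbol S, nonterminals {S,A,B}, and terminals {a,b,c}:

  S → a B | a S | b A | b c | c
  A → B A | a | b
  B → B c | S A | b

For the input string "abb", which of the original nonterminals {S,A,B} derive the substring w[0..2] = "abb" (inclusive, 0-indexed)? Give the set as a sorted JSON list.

Convert to CNF:
  S -> T1 B | T1 S | T2 A | T2 T0 | c
  A -> B A | a | b
  B -> B T0 | S A | b
  T0 -> c
  T1 -> a
  T2 -> b

Fill CYK table bottom-up, restricted to cells inside w[0..2]:
  cell(0,0) a: {A,T1}  orig:{A}
  cell(1,1) b: {A,B,T2}  orig:{A,B}
  cell(2,2) b: {A,B,T2}  orig:{A,B}
  cell(0,1) ab: {S}
  cell(1,2) bb: {A,S}
  cell(0,2) abb: {B,S}

Original NTs in T[0,2] deriving "abb": ["B", "S"]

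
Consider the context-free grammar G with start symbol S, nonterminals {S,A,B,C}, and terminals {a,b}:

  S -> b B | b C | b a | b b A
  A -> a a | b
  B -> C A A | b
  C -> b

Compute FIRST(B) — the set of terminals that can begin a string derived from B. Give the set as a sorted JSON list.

FIRST sets, iterate to fixpoint:
pass 1:
  A via A→a a: +{a}
  A via A→b: +{b}
  B via B→b: +{b}
  C via C→b: +{b}
  S via S→b B: +{b}
  S: {b}  A: {a,b}  B: {b}  C: {b}
pass 2: — fixpoint
  S: {b}  A: {a,b}  B: {b}  C: {b}

FIRST(B) = ["b"]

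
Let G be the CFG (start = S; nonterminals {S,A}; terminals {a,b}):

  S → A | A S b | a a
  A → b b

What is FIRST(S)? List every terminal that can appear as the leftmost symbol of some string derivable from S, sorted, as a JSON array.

FIRST iteration:
[1]
  A via A→b b: +{b}
  S via S→A: +{b}
  S via S→a a: +{a}
  FIRST(S)={a,b}  FIRST(A)={b}
[2] (stable)
  FIRST(S)={a,b}  FIRST(A)={b}

FIRST(S) = ["a", "b"]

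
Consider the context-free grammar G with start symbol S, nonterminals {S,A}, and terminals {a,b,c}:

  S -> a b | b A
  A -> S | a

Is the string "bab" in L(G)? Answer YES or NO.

Convert to CNF:
  S -> T0 T1 | T1 A
  A -> T0 T1 | T1 A | a
  T0 -> a
  T1 -> b

CYK fill:
  [0..0]={T1}  "b"  orig:{}
  [1..1]={A,T0}  "a"  orig:{A}
  [2..2]={T1}  "b"  orig:{}
  [0..1]={A,S}  "ba"
  [1..2]={A,S}  "ab"
  [0..2]={A,S}  "bab"

S ∈ T[0,2] ⇒ YES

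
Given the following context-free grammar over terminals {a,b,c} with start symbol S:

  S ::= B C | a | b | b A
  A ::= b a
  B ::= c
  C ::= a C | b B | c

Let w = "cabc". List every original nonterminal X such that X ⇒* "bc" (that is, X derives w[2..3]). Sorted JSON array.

Convert to CNF:
  S -> B C | T0 A | a | b
  A -> T0 T1
  B -> c
  C -> T0 B | T1 C | c
  T0 -> b
  T1 -> a

Fill CYK table bottom-up — only the sub-triangle for w[2..3]:
  T[2,2] 'b' = {S,T0}  orig:{S}
  T[3,3] 'c' = {B,C}
  T[2,3] 'bc' = {C}

Original NTs in T[2,3] deriving "bc": ["C"]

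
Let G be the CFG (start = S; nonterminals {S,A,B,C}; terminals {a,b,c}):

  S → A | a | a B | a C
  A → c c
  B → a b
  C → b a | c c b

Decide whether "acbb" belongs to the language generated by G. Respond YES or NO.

CNF form of G:
  S -> T0 T0 | T1 B | T1 C | a
  A -> T0 T0
  B -> T1 T2
  C -> T0 X3 | T2 T1
  T0 -> c
  T1 -> a
  T2 -> b
  X3 -> T0 T2

CYK fill:
  [0..0]={S,T1}  "a"  orig:{S}
  [1..1]={T0}  "c"  orig:{}
  [2..2]={T2}  "b"  orig:{}
  [3..3]={T2}  "b"  orig:{}
  [0..1]=∅  "ac"
  [1..2]={X3}  "cb"  orig:{}
  [2..3]=∅  "bb"
  [0..2]=∅  "acb"
  [1..3]=∅  "cbb"
  [0..3]=∅  "acbb"

S ∉ T[0,3] ⇒ NO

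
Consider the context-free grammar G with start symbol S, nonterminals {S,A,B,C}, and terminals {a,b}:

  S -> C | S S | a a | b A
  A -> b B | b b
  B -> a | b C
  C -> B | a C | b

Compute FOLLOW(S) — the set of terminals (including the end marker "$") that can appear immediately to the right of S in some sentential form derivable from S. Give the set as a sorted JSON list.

FIRST sets, iterate to fixpoint:
pass 1:
  A via A→b B: +{b}
  B via B→a: +{a}
  B via B→b C: +{b}
  C via C→B: +{a,b}
  S via S→C: +{a,b}
  FIRST(S)={a,b}  FIRST(A)={b}  FIRST(B)={a,b}  FIRST(C)={a,b}
pass 2: — fixpoint
  FIRST(S)={a,b}  FIRST(A)={b}  FIRST(B)={a,b}  FIRST(C)={a,b}

FOLLOW sets:
seed FOLLOW(S) with $
[1]
  S→C: FOLLOW(C) ⊇ FOLLOW(S) ⊇ {$}; new: +{$}
  S→S S: FOLLOW(S) ⊇ FIRST(S) = {a,b}; new: +{a,b}
  S→b A: FOLLOW(A) ⊇ FOLLOW(S) ⊇ {$,a,b}; new: +{$,a,b}
  FOLLOW(S)={$,a,b}  FOLLOW(A)={$,a,b}  FOLLOW(B)={}  FOLLOW(C)={$}
[2]
  A→b B: FOLLOW(B) ⊇ FOLLOW(A) ⊇ {$,a,b}; new: +{$,a,b}
  B→b C: FOLLOW(C) ⊇ FOLLOW(B) ⊇ {$,a,b}; new: +{a,b}
  FOLLOW(S)={$,a,b}  FOLLOW(A)={$,a,b}  FOLLOW(B)={$,a,b}  FOLLOW(C)={$,a,b}
[3] (no change)
  FOLLOW(S)={$,a,b}  FOLLOW(A)={$,a,b}  FOLLOW(B)={$,a,b}  FOLLOW(C)={$,a,b}

FOLLOW(S) = ["$", "a", "b"]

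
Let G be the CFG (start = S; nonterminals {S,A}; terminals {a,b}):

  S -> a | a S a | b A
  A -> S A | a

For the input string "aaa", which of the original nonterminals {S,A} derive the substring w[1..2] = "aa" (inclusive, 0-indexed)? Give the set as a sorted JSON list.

CNF form of G:
  S -> T0 X2 | T1 A | a
  A -> S A | a
  T0 -> a
  T1 -> b
  X2 -> S T0

Fill CYK table bottom-up (cells [i..j] with 1 ≤ i ≤ j ≤ 2 only):
  [1..1]={A,S,T0}  "a"  orig:{A,S}
  [2..2]={A,S,T0}  "a"  orig:{A,S}
  [1..2]={A,X2}  "aa"  orig:{A}

Original NTs in T[1,2] deriving "aa": ["A"]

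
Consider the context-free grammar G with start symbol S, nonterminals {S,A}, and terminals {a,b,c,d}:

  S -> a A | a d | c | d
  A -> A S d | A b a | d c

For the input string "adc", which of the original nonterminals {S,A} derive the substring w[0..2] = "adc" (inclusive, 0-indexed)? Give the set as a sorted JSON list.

Convert to CNF:
  S -> T2 A | T2 T0 | c | d
  A -> A X4 | A X5 | T0 T3
  T0 -> d
  T1 -> b
  T2 -> a
  T3 -> c
  X4 -> S T0
  X5 -> T1 T2

CYK table (by increasing span) — only the sub-triangle for w[0..2]:
  cell(0,0) a: {T2}  orig:{}
  cell(1,1) d: {S,T0}  orig:{S}
  cell(2,2) c: {S,T3}  orig:{S}
  cell(0,1) ad: {S}
  cell(1,2) dc: {A}
  cell(0,2) adc: {S}

Original NTs in T[0,2] deriving "adc": ["S"]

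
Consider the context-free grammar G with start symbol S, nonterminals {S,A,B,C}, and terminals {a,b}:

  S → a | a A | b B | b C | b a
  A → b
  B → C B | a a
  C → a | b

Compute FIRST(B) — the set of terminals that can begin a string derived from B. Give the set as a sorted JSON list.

Compute FIRST by fixpoint:
iter 1:
  A via A→b: +{b}
  B via B→a a: +{a}
  C via C→a: +{a}
  C via C→b: +{b}
  S via S→a: +{a}
  S via S→b B: +{b}
  FIRST[S]={a,b}  FIRST[A]={b}  FIRST[B]={a}  FIRST[C]={a,b}
iter 2:
  B via B→C B: +{b}
  FIRST[S]={a,b}  FIRST[A]={b}  FIRST[B]={a,b}  FIRST[C]={a,b}
iter 3: done
  FIRST[S]={a,b}  FIRST[A]={b}  FIRST[B]={a,b}  FIRST[C]={a,b}

FIRST(B) = ["a", "b"]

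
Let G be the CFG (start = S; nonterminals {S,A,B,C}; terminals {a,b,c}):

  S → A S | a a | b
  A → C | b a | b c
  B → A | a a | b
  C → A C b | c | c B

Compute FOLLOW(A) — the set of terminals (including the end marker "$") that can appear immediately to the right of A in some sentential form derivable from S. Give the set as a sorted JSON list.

FIRST iteration:
iter 1:
  A via A→b a: +{b}
  B via B→A: +{b}
  B via B→a a: +{a}
  C via C→A C b: +{b}
  C via C→c: +{c}
  S via S→A S: +{b}
  S via S→a a: +{a}
  S: {a,b}  A: {b}  B: {a,b}  C: {b,c}
iter 2:
  A via A→C: +{c}
  B via B→A: +{c}
  S via S→A S: +{c}
  S: {a,b,c}  A: {b,c}  B: {a,b,c}  C: {b,c}
iter 3: (no change)
  S: {a,b,c}  A: {b,c}  B: {a,b,c}  C: {b,c}

FOLLOW iteration:
seed FOLLOW(S) with $
iter 1:
  C→A C b: FOLLOW(A) ⊇ FIRST(C) = {b,c}; new: +{b,c}
  C→A C b: FOLLOW(C) ⊇ FIRST(b) = {b}; new: +{b}
  C→c B: FOLLOW(B) ⊇ FOLLOW(C) ⊇ {b}; new: +{b}
  S→A S: FOLLOW(A) ⊇ FIRST(S) = {a,b,c}; new: +{a}
  FOLLOW(S)={$}  FOLLOW(A)={a,b,c}  FOLLOW(B)={b}  FOLLOW(C)={b}
iter 2:
  A→C: FOLLOW(C) ⊇ FOLLOW(A) ⊇ {a,b,c}; new: +{a,c}
  C→c B: FOLLOW(B) ⊇ FOLLOW(C) ⊇ {a,b,c}; new: +{a,c}
  FOLLOW(S)={$}  FOLLOW(A)={a,b,c}  FOLLOW(B)={a,b,c}  FOLLOW(C)={a,b,c}
iter 3: (no change)
  FOLLOW(S)={$}  FOLLOW(A)={a,b,c}  FOLLOW(B)={a,b,c}  FOLLOW(C)={a,b,c}

FOLLOW(A) = ["a", "b", "c"]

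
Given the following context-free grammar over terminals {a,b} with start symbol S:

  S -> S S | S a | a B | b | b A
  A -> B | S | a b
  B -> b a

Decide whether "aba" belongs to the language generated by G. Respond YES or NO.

Convert to CNF:
  S -> S S | S T0 | T0 B | T1 A | b
  A -> S S | S T0 | T0 B | T0 T1 | T1 A | T1 T0 | b
  B -> T1 T0
  T0 -> a
  T1 -> b

CYK fill:
  cell(0,0) a: {T0}  orig:{}
  cell(1,1) b: {A,S,T1}  orig:{A,S}
  cell(2,2) a: {T0}  orig:{}
  cell(0,1) ab: {A}
  cell(1,2) ba: {A,B,S}
  cell(0,2) aba: {A,S}

S ∈ T[0,2] ⇒ YES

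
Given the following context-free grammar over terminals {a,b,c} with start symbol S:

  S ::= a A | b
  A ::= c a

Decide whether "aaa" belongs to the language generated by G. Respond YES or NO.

CNF form of G:
  S -> T1 A | b
  A -> T0 T1
  T0 -> c
  T1 -> a

Fill CYK table bottom-up:
  T[0,0] 'a' = {T1}  orig:{}
  T[1,1] 'a' = {T1}  orig:{}
  T[2,2] 'a' = {T1}  orig:{}
  T[0,1] 'aa' = ∅
  T[1,2] 'aa' = ∅
  T[0,2] 'aaa' = ∅

S ∉ T[0,2] ⇒ NO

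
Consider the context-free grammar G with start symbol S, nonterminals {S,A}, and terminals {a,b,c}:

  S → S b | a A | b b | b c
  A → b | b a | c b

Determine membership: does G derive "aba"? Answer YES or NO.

CNF form of G:
  S -> S T0 | T0 T0 | T0 T2 | T1 A
  A -> T0 T1 | T2 T0 | b
  T0 -> b
  T1 -> a
  T2 -> c

CYK table (by increasing span):
  [0..0]={T1}  "a"  orig:{}
  [1..1]={A,T0}  "b"  orig:{A}
  [2..2]={T1}  "a"  orig:{}
  [0..1]={S}  "ab"
  [1..2]={A}  "ba"
  [0..2]={S}  "aba"

S ∈ T[0,2] ⇒ YES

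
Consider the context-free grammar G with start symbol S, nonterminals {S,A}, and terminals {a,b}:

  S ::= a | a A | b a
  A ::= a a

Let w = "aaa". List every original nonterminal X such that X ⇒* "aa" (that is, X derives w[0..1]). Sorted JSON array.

CNF form of G:
  S -> T0 A | T1 T0 | a
  A -> T0 T0
  T0 -> a
  T1 -> b

CYK table (by increasing span), restricted to cells inside w[0..1]:
  T[0,0] 'a' = {S,T0}  orig:{S}
  T[1,1] 'a' = {S,T0}  orig:{S}
  T[0,1] 'aa' = {A}

Original NTs in T[0,1] deriving "aa": ["A"]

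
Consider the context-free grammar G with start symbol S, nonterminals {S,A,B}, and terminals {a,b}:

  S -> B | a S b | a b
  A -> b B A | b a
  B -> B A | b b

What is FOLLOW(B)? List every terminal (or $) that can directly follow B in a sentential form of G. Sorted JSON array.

FIRST iteration:
round 1:
  A via A→b B A: +{b}
  B via B→b b: +{b}
  S via S→B: +{b}
  S via S→a S b: +{a}
  S: {a,b}  A: {b}  B: {b}
round 2: (stable)
  S: {a,b}  A: {b}  B: {b}

Compute FOLLOW by fixpoint:
FOLLOW(S) := {$}
iter 1:
  A→b B A: FOLLOW(B) ⊇ FIRST(A) = {b}; new: +{b}
  B→B A: FOLLOW(A) ⊇ FOLLOW(B) ⊇ {b}; new: +{b}
  S→B: FOLLOW(B) ⊇ FOLLOW(S) ⊇ {$}; new: +{$}
  S→a S b: FOLLOW(S) ⊇ FIRST(b) = {b}; new: +{b}
  FOLLOW[S]={$,b}  FOLLOW[A]={b}  FOLLOW[B]={$,b}
iter 2:
  B→B A: FOLLOW(A) ⊇ FOLLOW(B) ⊇ {$,b}; new: +{$}
  FOLLOW[S]={$,b}  FOLLOW[A]={$,b}  FOLLOW[B]={$,b}
iter 3: — fixpoint
  FOLLOW[S]={$,b}  FOLLOW[A]={$,b}  FOLLOW[B]={$,b}

FOLLOW(B) = ["$", "b"]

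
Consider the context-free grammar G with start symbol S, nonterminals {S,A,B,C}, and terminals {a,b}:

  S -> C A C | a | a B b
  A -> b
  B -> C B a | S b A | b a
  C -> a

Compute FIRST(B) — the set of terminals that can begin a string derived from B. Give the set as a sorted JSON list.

Compute FIRST by fixpoint:
iter 1:
  A via A→b: +{b}
  B via B→b a: +{b}
  C via C→a: +{a}
  S via S→C A C: +{a}
  S: {a}  A: {b}  B: {b}  C: {a}
iter 2:
  B via B→C B a: +{a}
  S: {a}  A: {b}  B: {a,b}  C: {a}
iter 3: done
  S: {a}  A: {b}  B: {a,b}  C: {a}

FIRST(B) = ["a", "b"]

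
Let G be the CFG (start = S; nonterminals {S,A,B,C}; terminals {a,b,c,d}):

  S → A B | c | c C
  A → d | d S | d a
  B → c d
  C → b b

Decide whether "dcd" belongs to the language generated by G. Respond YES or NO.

Convert to CNF:
  S -> A B | T2 C | c
  A -> T0 S | T0 T1 | d
  B -> T2 T0
  C -> T3 T3
  T0 -> d
  T1 -> a
  T2 -> c
  T3 -> b

CYK fill:
  cell(0,0) d: {A,T0}  orig:{A}
  cell(1,1) c: {S,T2}  orig:{S}
  cell(2,2) d: {A,T0}  orig:{A}
  cell(0,1) dc: {A}
  cell(1,2) cd: {B}
  cell(0,2) dcd: {S}

S ∈ T[0,2] ⇒ YES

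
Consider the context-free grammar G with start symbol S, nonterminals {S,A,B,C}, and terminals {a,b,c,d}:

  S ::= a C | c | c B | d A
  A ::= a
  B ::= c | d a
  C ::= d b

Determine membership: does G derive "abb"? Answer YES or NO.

CNF form of G:
  S -> T0 A | T1 C | T3 B | c
  A -> a
  B -> T0 T1 | c
  C -> T0 T2
  T0 -> d
  T1 -> a
  T2 -> b
  T3 -> c

CYK table (by increasing span):
  cell(0,0) a: {A,T1}  orig:{A}
  cell(1,1) b: {T2}  orig:{}
  cell(2,2) b: {T2}  orig:{}
  cell(0,1) ab: ∅
  cell(1,2) bb: ∅
  cell(0,2) abb: ∅

S ∉ T[0,2] ⇒ NO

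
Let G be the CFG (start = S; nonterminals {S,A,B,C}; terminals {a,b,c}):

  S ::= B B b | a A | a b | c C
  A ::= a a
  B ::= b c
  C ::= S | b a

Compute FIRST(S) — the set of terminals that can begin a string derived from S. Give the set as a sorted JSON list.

Compute FIRST by fixpoint:
pass 1:
  A via A→a a: +{a}
  B via B→b c: +{b}
  C via C→b a: +{b}
  S via S→B B b: +{b}
  S via S→a A: +{a}
  S via S→c C: +{c}
  S: {a,b,c}  A: {a}  B: {b}  C: {b}
pass 2:
  C via C→S: +{a,c}
  S: {a,b,c}  A: {a}  B: {b}  C: {a,b,c}
pass 3: done
  S: {a,b,c}  A: {a}  B: {b}  C: {a,b,c}

FIRST(S) = ["a", "b", "c"]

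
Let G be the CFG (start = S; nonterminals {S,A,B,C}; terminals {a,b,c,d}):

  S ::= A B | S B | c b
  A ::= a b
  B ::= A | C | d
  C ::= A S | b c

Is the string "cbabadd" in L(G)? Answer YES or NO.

CNF form of G:
  S -> A B | S B | T2 T1
  A -> T0 T1
  B -> A S | T0 T1 | T1 T2 | d
  C -> A S | T1 T2
  T0 -> a
  T1 -> b
  T2 -> c

CYK fill:
  [0..0]={T2}  "c"  orig:{}
  [1..1]={T1}  "b"  orig:{}
  [2..2]={T0}  "a"  orig:{}
  [3..3]={T1}  "b"  orig:{}
  [4..4]={T0}  "a"  orig:{}
  [5..5]={B}  "d"
  [6..6]={B}  "d"
  [0..1]={S}  "cb"
  [1..2]=∅  "ba"
  [2..3]={A,B}  "ab"
  [3..4]=∅  "ba"
  [4..5]=∅  "ad"
  [5..6]=∅  "dd"
  [0..2]=∅  "cba"
  [1..3]=∅  "bab"
  [2..4]=∅  "aba"
  [3..5]=∅  "bad"
  [4..6]=∅  "add"
  [0..3]={S}  "cbab"
  [1..4]=∅  "baba"
  [2..5]=∅  "abad"
  [3..6]=∅  "badd"
  [0..4]=∅  "cbaba"
  [1..5]=∅  "babad"
  [2..6]=∅  "abadd"
  [0..5]=∅  "cbabad"
  [1..6]=∅  "babadd"
  [0..6]=∅  "cbabadd"

S ∉ T[0,6] ⇒ NO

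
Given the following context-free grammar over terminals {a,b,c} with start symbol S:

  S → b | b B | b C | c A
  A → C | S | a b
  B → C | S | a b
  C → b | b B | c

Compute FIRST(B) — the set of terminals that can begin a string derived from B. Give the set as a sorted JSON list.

FIRST sets, iterate to fixpoint:
pass 1:
  A via A→a b: +{a}
  B via B→a b: +{a}
  C via C→b: +{b}
  C via C→c: +{c}
  S via S→b: +{b}
  S via S→c A: +{c}
  FIRST[S]={b,c}  FIRST[A]={a}  FIRST[B]={a}  FIRST[C]={b,c}
pass 2:
  A via A→C: +{b,c}
  B via B→C: +{b,c}
  FIRST[S]={b,c}  FIRST[A]={a,b,c}  FIRST[B]={a,b,c}  FIRST[C]={b,c}
pass 3: (stable)
  FIRST[S]={b,c}  FIRST[A]={a,b,c}  FIRST[B]={a,b,c}  FIRST[C]={b,c}

FIRST(B) = ["a", "b", "c"]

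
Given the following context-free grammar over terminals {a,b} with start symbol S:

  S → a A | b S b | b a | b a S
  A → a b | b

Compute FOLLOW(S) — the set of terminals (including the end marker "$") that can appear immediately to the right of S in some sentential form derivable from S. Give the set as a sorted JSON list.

FIRST iteration:
pass 1:
  A via A→a b: +{a}
  A via A→b: +{b}
  S via S→a A: +{a}
  S via S→b S b: +{b}
  FIRST(S)={a,b}  FIRST(A)={a,b}
pass 2: (stable)
  FIRST(S)={a,b}  FIRST(A)={a,b}

FOLLOW iteration:
seed FOLLOW(S) with $
round 1:
  S→a A: FOLLOW(A) ⊇ FOLLOW(S) ⊇ {$}; new: +{$}
  S→b S b: FOLLOW(S) ⊇ FIRST(b) = {b}; new: +{b}
  FOLLOW[S]={$,b}  FOLLOW[A]={$}
round 2:
  S→a A: FOLLOW(A) ⊇ FOLLOW(S) ⊇ {$,b}; new: +{b}
  FOLLOW[S]={$,b}  FOLLOW[A]={$,b}
round 3: — fixpoint
  FOLLOW[S]={$,b}  FOLLOW[A]={$,b}

FOLLOW(S) = ["$", "b"]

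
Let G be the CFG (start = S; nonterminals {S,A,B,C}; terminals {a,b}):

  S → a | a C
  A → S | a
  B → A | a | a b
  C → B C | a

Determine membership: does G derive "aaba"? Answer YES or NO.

Convert to CNF:
  S -> T0 C | a
  A -> T0 C | a
  B -> T0 C | T0 T1 | a
  C -> B C | a
  T0 -> a
  T1 -> b

Fill CYK table bottom-up:
  T[0,0] 'a' = {A,B,C,S,T0}  orig:{A,B,C,S}
  T[1,1] 'a' = {A,B,C,S,T0}  orig:{A,B,C,S}
  T[2,2] 'b' = {T1}  orig:{}
  T[3,3] 'a' = {A,B,C,S,T0}  orig:{A,B,C,S}
  T[0,1] 'aa' = {A,B,C,S}
  T[1,2] 'ab' = {B}
  T[2,3] 'ba' = ∅
  T[0,2] 'aab' = ∅
  T[1,3] 'aba' = {C}
  T[0,3] 'aaba' = {A,B,C,S}

S ∈ T[0,3] ⇒ YES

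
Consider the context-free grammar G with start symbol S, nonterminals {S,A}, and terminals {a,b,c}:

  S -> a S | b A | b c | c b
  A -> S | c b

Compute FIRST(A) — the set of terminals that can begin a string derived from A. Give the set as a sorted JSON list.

FIRST iteration:
round 1:
  A via A→c b: +{c}
  S via S→a S: +{a}
  S via S→b A: +{b}
  S via S→c b: +{c}
  FIRST[S]={a,b,c}  FIRST[A]={c}
round 2:
  A via A→S: +{a,b}
  FIRST[S]={a,b,c}  FIRST[A]={a,b,c}
round 3: done
  FIRST[S]={a,b,c}  FIRST[A]={a,b,c}

FIRST(A) = ["a", "b", "c"]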